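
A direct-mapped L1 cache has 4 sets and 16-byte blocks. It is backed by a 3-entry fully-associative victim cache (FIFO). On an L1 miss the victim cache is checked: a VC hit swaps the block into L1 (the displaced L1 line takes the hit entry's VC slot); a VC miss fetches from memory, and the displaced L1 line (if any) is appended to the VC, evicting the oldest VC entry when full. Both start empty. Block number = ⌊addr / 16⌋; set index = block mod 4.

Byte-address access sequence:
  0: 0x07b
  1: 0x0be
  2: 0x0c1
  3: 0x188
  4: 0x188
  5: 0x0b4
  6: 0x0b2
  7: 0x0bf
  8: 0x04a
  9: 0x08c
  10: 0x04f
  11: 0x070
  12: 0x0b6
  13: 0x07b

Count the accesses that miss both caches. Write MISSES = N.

0: 0x7b (blk 7, set 3) → MISS  vc=[]
1: 0xbe (blk 11, set 3) → MISS  vc=[7]
2: 0xc1 (blk 12, set 0) → MISS  vc=[7]
3: 0x188 (blk 24, set 0) → MISS  vc=[7, 12]
4: 0x188 (blk 24, set 0) → L1-HIT  vc=[7, 12]
5: 0xb4 (blk 11, set 3) → L1-HIT  vc=[7, 12]
6: 0xb2 (blk 11, set 3) → L1-HIT  vc=[7, 12]
7: 0xbf (blk 11, set 3) → L1-HIT  vc=[7, 12]
8: 0x4a (blk 4, set 0) → MISS  vc=[7, 12, 24]
9: 0x8c (blk 8, set 0) → MISS  vc=[12, 24, 4]
10: 0x4f (blk 4, set 0) → VC-HIT  vc=[12, 24, 8]
11: 0x70 (blk 7, set 3) → MISS  vc=[24, 8, 11]
12: 0xb6 (blk 11, set 3) → VC-HIT  vc=[24, 8, 7]
13: 0x7b (blk 7, set 3) → VC-HIT  vc=[24, 8, 11]

MISSES = 7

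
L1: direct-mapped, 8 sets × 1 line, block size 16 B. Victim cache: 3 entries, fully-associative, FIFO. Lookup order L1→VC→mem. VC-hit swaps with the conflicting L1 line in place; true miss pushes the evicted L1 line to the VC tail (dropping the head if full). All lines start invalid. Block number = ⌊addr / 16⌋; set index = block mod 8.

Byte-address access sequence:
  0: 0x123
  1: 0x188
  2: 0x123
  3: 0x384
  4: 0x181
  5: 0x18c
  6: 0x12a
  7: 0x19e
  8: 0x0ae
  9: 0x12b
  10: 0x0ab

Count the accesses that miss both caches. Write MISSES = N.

MISSES = 5

0: 0x123 (blk 18, set 2) → MISS  vc=[]
1: 0x188 (blk 24, set 0) → MISS  vc=[]
2: 0x123 (blk 18, set 2) → L1-HIT  vc=[]
3: 0x384 (blk 56, set 0) → MISS  vc=[24]
4: 0x181 (blk 24, set 0) → VC-HIT  vc=[56]
5: 0x18c (blk 24, set 0) → L1-HIT  vc=[56]
6: 0x12a (blk 18, set 2) → L1-HIT  vc=[56]
7: 0x19e (blk 25, set 1) → MISS  vc=[56]
8: 0xae (blk 10, set 2) → MISS  vc=[56, 18]
9: 0x12b (blk 18, set 2) → VC-HIT  vc=[56, 10]
10: 0xab (blk 10, set 2) → VC-HIT  vc=[56, 18]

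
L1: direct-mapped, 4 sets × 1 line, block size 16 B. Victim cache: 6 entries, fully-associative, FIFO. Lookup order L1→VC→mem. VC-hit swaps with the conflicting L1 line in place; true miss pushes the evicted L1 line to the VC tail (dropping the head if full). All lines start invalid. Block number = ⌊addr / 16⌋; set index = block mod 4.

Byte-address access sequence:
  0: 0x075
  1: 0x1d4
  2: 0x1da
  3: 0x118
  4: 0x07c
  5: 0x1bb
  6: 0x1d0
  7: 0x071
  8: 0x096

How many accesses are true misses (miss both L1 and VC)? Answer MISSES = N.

MISSES = 5

  [0] addr=0x75 blk=7 s=3: MISS | VC []
  [1] addr=0x1d4 blk=29 s=1: MISS | VC []
  [2] addr=0x1da blk=29 s=1: L1-HIT | VC []
  [3] addr=0x118 blk=17 s=1: MISS | VC [29]
  [4] addr=0x7c blk=7 s=3: L1-HIT | VC [29]
  [5] addr=0x1bb blk=27 s=3: MISS | VC [29, 7]
  [6] addr=0x1d0 blk=29 s=1: VC-HIT | VC [17, 7]
  [7] addr=0x71 blk=7 s=3: VC-HIT | VC [17, 27]
  [8] addr=0x96 blk=9 s=1: MISS | VC [17, 27, 29]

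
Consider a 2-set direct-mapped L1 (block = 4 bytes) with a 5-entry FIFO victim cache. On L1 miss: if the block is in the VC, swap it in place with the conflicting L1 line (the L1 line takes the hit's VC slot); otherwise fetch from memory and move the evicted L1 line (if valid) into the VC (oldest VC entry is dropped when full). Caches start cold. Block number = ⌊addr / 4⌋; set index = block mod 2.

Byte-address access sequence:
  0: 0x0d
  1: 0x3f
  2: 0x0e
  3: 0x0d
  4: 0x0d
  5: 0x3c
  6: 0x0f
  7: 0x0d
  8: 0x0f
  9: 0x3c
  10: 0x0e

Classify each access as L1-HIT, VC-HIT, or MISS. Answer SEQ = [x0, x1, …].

0: 0xd (blk 3, set 1) → MISS  vc=[]
1: 0x3f (blk 15, set 1) → MISS  vc=[3]
2: 0xe (blk 3, set 1) → VC-HIT  vc=[15]
3: 0xd (blk 3, set 1) → L1-HIT  vc=[15]
4: 0xd (blk 3, set 1) → L1-HIT  vc=[15]
5: 0x3c (blk 15, set 1) → VC-HIT  vc=[3]
6: 0xf (blk 3, set 1) → VC-HIT  vc=[15]
7: 0xd (blk 3, set 1) → L1-HIT  vc=[15]
8: 0xf (blk 3, set 1) → L1-HIT  vc=[15]
9: 0x3c (blk 15, set 1) → VC-HIT  vc=[3]
10: 0xe (blk 3, set 1) → VC-HIT  vc=[15]

SEQ = [MISS, MISS, VC-HIT, L1-HIT, L1-HIT, VC-HIT, VC-HIT, L1-HIT, L1-HIT, VC-HIT, VC-HIT]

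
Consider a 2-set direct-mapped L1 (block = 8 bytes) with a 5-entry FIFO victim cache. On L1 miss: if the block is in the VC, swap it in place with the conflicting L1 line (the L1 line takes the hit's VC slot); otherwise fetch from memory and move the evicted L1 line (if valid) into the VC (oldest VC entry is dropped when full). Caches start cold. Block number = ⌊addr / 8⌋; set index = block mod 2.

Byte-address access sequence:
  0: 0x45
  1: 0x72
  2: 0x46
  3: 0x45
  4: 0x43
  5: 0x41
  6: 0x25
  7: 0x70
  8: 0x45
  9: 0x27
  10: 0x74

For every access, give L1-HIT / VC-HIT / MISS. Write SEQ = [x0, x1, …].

  [0] addr=0x45 blk=8 s=0: MISS | VC []
  [1] addr=0x72 blk=14 s=0: MISS | VC [8]
  [2] addr=0x46 blk=8 s=0: VC-HIT | VC [14]
  [3] addr=0x45 blk=8 s=0: L1-HIT | VC [14]
  [4] addr=0x43 blk=8 s=0: L1-HIT | VC [14]
  [5] addr=0x41 blk=8 s=0: L1-HIT | VC [14]
  [6] addr=0x25 blk=4 s=0: MISS | VC [14, 8]
  [7] addr=0x70 blk=14 s=0: VC-HIT | VC [4, 8]
  [8] addr=0x45 blk=8 s=0: VC-HIT | VC [4, 14]
  [9] addr=0x27 blk=4 s=0: VC-HIT | VC [8, 14]
  [10] addr=0x74 blk=14 s=0: VC-HIT | VC [8, 4]

SEQ = [MISS, MISS, VC-HIT, L1-HIT, L1-HIT, L1-HIT, MISS, VC-HIT, VC-HIT, VC-HIT, VC-HIT]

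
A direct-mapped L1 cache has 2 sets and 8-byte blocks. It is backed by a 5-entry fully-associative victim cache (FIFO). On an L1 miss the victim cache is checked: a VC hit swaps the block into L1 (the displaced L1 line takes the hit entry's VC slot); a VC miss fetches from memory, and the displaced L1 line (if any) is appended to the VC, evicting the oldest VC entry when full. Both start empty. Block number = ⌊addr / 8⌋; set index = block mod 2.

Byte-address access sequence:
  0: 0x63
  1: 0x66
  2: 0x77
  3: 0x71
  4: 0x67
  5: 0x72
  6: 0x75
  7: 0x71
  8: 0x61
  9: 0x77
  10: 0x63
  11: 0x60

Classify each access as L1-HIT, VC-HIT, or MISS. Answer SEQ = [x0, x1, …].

  [0] addr=0x63 blk=12 s=0: MISS | VC []
  [1] addr=0x66 blk=12 s=0: L1-HIT | VC []
  [2] addr=0x77 blk=14 s=0: MISS | VC [12]
  [3] addr=0x71 blk=14 s=0: L1-HIT | VC [12]
  [4] addr=0x67 blk=12 s=0: VC-HIT | VC [14]
  [5] addr=0x72 blk=14 s=0: VC-HIT | VC [12]
  [6] addr=0x75 blk=14 s=0: L1-HIT | VC [12]
  [7] addr=0x71 blk=14 s=0: L1-HIT | VC [12]
  [8] addr=0x61 blk=12 s=0: VC-HIT | VC [14]
  [9] addr=0x77 blk=14 s=0: VC-HIT | VC [12]
  [10] addr=0x63 blk=12 s=0: VC-HIT | VC [14]
  [11] addr=0x60 blk=12 s=0: L1-HIT | VC [14]

SEQ = [MISS, L1-HIT, MISS, L1-HIT, VC-HIT, VC-HIT, L1-HIT, L1-HIT, VC-HIT, VC-HIT, VC-HIT, L1-HIT]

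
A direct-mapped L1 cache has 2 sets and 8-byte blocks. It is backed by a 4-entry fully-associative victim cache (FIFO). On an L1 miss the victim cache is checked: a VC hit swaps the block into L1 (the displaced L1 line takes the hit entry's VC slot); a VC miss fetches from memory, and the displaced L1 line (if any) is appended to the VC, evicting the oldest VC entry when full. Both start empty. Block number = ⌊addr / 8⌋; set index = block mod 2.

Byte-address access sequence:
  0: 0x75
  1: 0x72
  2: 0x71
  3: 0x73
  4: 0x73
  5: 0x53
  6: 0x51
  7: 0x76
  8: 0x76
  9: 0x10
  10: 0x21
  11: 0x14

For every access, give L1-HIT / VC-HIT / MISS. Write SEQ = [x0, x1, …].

  [0] addr=0x75 blk=14 s=0: MISS | VC []
  [1] addr=0x72 blk=14 s=0: L1-HIT | VC []
  [2] addr=0x71 blk=14 s=0: L1-HIT | VC []
  [3] addr=0x73 blk=14 s=0: L1-HIT | VC []
  [4] addr=0x73 blk=14 s=0: L1-HIT | VC []
  [5] addr=0x53 blk=10 s=0: MISS | VC [14]
  [6] addr=0x51 blk=10 s=0: L1-HIT | VC [14]
  [7] addr=0x76 blk=14 s=0: VC-HIT | VC [10]
  [8] addr=0x76 blk=14 s=0: L1-HIT | VC [10]
  [9] addr=0x10 blk=2 s=0: MISS | VC [10, 14]
  [10] addr=0x21 blk=4 s=0: MISS | VC [10, 14, 2]
  [11] addr=0x14 blk=2 s=0: VC-HIT | VC [10, 14, 4]

SEQ = [MISS, L1-HIT, L1-HIT, L1-HIT, L1-HIT, MISS, L1-HIT, VC-HIT, L1-HIT, MISS, MISS, VC-HIT]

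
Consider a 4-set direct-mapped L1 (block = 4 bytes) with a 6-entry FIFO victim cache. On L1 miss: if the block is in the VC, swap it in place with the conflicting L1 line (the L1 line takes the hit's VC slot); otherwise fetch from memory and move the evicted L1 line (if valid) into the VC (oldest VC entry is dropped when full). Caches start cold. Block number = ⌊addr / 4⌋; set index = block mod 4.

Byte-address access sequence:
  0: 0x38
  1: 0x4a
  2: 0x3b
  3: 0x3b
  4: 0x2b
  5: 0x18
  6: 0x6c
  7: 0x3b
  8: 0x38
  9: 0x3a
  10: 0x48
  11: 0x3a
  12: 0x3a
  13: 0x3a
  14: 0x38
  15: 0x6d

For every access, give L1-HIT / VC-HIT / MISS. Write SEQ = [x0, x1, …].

  [0] addr=0x38 blk=14 s=2: MISS | VC []
  [1] addr=0x4a blk=18 s=2: MISS | VC [14]
  [2] addr=0x3b blk=14 s=2: VC-HIT | VC [18]
  [3] addr=0x3b blk=14 s=2: L1-HIT | VC [18]
  [4] addr=0x2b blk=10 s=2: MISS | VC [18, 14]
  [5] addr=0x18 blk=6 s=2: MISS | VC [18, 14, 10]
  [6] addr=0x6c blk=27 s=3: MISS | VC [18, 14, 10]
  [7] addr=0x3b blk=14 s=2: VC-HIT | VC [18, 6, 10]
  [8] addr=0x38 blk=14 s=2: L1-HIT | VC [18, 6, 10]
  [9] addr=0x3a blk=14 s=2: L1-HIT | VC [18, 6, 10]
  [10] addr=0x48 blk=18 s=2: VC-HIT | VC [14, 6, 10]
  [11] addr=0x3a blk=14 s=2: VC-HIT | VC [18, 6, 10]
  [12] addr=0x3a blk=14 s=2: L1-HIT | VC [18, 6, 10]
  [13] addr=0x3a blk=14 s=2: L1-HIT | VC [18, 6, 10]
  [14] addr=0x38 blk=14 s=2: L1-HIT | VC [18, 6, 10]
  [15] addr=0x6d blk=27 s=3: L1-HIT | VC [18, 6, 10]

SEQ = [MISS, MISS, VC-HIT, L1-HIT, MISS, MISS, MISS, VC-HIT, L1-HIT, L1-HIT, VC-HIT, VC-HIT, L1-HIT, L1-HIT, L1-HIT, L1-HIT]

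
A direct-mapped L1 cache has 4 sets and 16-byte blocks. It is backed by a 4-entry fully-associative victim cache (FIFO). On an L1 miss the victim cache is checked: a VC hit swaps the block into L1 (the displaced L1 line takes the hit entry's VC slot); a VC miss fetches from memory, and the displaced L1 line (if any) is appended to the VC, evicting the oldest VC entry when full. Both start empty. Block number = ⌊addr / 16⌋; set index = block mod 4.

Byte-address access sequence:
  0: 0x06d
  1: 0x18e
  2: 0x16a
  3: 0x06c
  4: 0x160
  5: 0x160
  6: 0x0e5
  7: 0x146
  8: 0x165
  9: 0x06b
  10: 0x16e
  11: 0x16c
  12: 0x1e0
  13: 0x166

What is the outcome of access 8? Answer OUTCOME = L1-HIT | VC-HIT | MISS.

  [0] addr=0x6d blk=6 s=2: MISS | VC []
  [1] addr=0x18e blk=24 s=0: MISS | VC []
  [2] addr=0x16a blk=22 s=2: MISS | VC [6]
  [3] addr=0x6c blk=6 s=2: VC-HIT | VC [22]
  [4] addr=0x160 blk=22 s=2: VC-HIT | VC [6]
  [5] addr=0x160 blk=22 s=2: L1-HIT | VC [6]
  [6] addr=0xe5 blk=14 s=2: MISS | VC [6, 22]
  [7] addr=0x146 blk=20 s=0: MISS | VC [6, 22, 24]
  [8] addr=0x165 blk=22 s=2: VC-HIT | VC [6, 14, 24]
  [9] addr=0x6b blk=6 s=2: VC-HIT | VC [22, 14, 24]
  [10] addr=0x16e blk=22 s=2: VC-HIT | VC [6, 14, 24]
  [11] addr=0x16c blk=22 s=2: L1-HIT | VC [6, 14, 24]
  [12] addr=0x1e0 blk=30 s=2: MISS | VC [6, 14, 24, 22]
  [13] addr=0x166 blk=22 s=2: VC-HIT | VC [6, 14, 24, 30]

OUTCOME = VC-HIT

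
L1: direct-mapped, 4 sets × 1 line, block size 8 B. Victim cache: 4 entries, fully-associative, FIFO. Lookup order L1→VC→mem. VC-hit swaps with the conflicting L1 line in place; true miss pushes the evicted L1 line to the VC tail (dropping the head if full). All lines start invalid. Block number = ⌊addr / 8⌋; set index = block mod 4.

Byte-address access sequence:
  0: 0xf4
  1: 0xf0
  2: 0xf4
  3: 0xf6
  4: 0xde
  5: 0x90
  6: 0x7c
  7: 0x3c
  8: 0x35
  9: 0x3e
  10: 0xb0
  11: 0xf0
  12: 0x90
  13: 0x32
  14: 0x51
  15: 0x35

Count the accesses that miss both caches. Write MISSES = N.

MISSES = 9

  [0] addr=0xf4 blk=30 s=2: MISS | VC []
  [1] addr=0xf0 blk=30 s=2: L1-HIT | VC []
  [2] addr=0xf4 blk=30 s=2: L1-HIT | VC []
  [3] addr=0xf6 blk=30 s=2: L1-HIT | VC []
  [4] addr=0xde blk=27 s=3: MISS | VC []
  [5] addr=0x90 blk=18 s=2: MISS | VC [30]
  [6] addr=0x7c blk=15 s=3: MISS | VC [30, 27]
  [7] addr=0x3c blk=7 s=3: MISS | VC [30, 27, 15]
  [8] addr=0x35 blk=6 s=2: MISS | VC [30, 27, 15, 18]
  [9] addr=0x3e blk=7 s=3: L1-HIT | VC [30, 27, 15, 18]
  [10] addr=0xb0 blk=22 s=2: MISS | VC [27, 15, 18, 6]
  [11] addr=0xf0 blk=30 s=2: MISS | VC [15, 18, 6, 22]
  [12] addr=0x90 blk=18 s=2: VC-HIT | VC [15, 30, 6, 22]
  [13] addr=0x32 blk=6 s=2: VC-HIT | VC [15, 30, 18, 22]
  [14] addr=0x51 blk=10 s=2: MISS | VC [30, 18, 22, 6]
  [15] addr=0x35 blk=6 s=2: VC-HIT | VC [30, 18, 22, 10]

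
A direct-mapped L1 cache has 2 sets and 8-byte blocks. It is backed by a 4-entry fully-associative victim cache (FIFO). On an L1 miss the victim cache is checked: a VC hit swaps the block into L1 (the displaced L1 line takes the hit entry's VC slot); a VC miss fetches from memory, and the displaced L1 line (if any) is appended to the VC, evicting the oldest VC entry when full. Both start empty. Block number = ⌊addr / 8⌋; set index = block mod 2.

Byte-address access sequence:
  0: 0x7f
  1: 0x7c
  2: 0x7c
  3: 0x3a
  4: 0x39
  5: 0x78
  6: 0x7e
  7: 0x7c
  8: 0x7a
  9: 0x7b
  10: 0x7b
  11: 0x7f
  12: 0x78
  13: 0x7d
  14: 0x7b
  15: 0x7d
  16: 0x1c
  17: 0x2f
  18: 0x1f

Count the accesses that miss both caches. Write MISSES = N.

  [0] addr=0x7f blk=15 s=1: MISS | VC []
  [1] addr=0x7c blk=15 s=1: L1-HIT | VC []
  [2] addr=0x7c blk=15 s=1: L1-HIT | VC []
  [3] addr=0x3a blk=7 s=1: MISS | VC [15]
  [4] addr=0x39 blk=7 s=1: L1-HIT | VC [15]
  [5] addr=0x78 blk=15 s=1: VC-HIT | VC [7]
  [6] addr=0x7e blk=15 s=1: L1-HIT | VC [7]
  [7] addr=0x7c blk=15 s=1: L1-HIT | VC [7]
  [8] addr=0x7a blk=15 s=1: L1-HIT | VC [7]
  [9] addr=0x7b blk=15 s=1: L1-HIT | VC [7]
  [10] addr=0x7b blk=15 s=1: L1-HIT | VC [7]
  [11] addr=0x7f blk=15 s=1: L1-HIT | VC [7]
  [12] addr=0x78 blk=15 s=1: L1-HIT | VC [7]
  [13] addr=0x7d blk=15 s=1: L1-HIT | VC [7]
  [14] addr=0x7b blk=15 s=1: L1-HIT | VC [7]
  [15] addr=0x7d blk=15 s=1: L1-HIT | VC [7]
  [16] addr=0x1c blk=3 s=1: MISS | VC [7, 15]
  [17] addr=0x2f blk=5 s=1: MISS | VC [7, 15, 3]
  [18] addr=0x1f blk=3 s=1: VC-HIT | VC [7, 15, 5]

MISSES = 4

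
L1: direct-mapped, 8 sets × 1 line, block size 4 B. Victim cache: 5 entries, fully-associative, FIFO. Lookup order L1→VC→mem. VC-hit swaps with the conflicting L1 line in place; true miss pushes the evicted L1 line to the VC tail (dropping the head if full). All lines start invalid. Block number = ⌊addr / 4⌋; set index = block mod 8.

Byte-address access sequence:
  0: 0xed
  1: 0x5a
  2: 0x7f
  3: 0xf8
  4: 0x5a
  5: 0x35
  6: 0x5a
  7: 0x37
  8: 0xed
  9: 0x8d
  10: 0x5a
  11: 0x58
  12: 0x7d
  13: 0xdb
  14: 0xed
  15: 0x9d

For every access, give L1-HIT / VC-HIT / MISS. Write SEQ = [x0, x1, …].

SEQ = [MISS, MISS, MISS, MISS, VC-HIT, MISS, L1-HIT, L1-HIT, L1-HIT, MISS, L1-HIT, L1-HIT, L1-HIT, MISS, VC-HIT, MISS]

  [0] addr=0xed blk=59 s=3: MISS | VC []
  [1] addr=0x5a blk=22 s=6: MISS | VC []
  [2] addr=0x7f blk=31 s=7: MISS | VC []
  [3] addr=0xf8 blk=62 s=6: MISS | VC [22]
  [4] addr=0x5a blk=22 s=6: VC-HIT | VC [62]
  [5] addr=0x35 blk=13 s=5: MISS | VC [62]
  [6] addr=0x5a blk=22 s=6: L1-HIT | VC [62]
  [7] addr=0x37 blk=13 s=5: L1-HIT | VC [62]
  [8] addr=0xed blk=59 s=3: L1-HIT | VC [62]
  [9] addr=0x8d blk=35 s=3: MISS | VC [62, 59]
  [10] addr=0x5a blk=22 s=6: L1-HIT | VC [62, 59]
  [11] addr=0x58 blk=22 s=6: L1-HIT | VC [62, 59]
  [12] addr=0x7d blk=31 s=7: L1-HIT | VC [62, 59]
  [13] addr=0xdb blk=54 s=6: MISS | VC [62, 59, 22]
  [14] addr=0xed blk=59 s=3: VC-HIT | VC [62, 35, 22]
  [15] addr=0x9d blk=39 s=7: MISS | VC [62, 35, 22, 31]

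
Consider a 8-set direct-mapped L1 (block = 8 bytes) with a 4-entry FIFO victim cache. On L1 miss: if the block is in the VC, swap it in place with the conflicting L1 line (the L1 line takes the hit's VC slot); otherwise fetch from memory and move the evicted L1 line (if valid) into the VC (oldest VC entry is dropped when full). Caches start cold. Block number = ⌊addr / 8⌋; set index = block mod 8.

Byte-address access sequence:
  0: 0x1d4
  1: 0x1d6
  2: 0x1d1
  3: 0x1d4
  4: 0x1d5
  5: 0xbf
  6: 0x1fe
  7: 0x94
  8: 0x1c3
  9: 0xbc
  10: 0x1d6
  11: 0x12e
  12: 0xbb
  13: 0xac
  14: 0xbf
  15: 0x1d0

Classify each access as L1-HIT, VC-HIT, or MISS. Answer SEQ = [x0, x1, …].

SEQ = [MISS, L1-HIT, L1-HIT, L1-HIT, L1-HIT, MISS, MISS, MISS, MISS, VC-HIT, VC-HIT, MISS, L1-HIT, MISS, L1-HIT, L1-HIT]

0: 0x1d4 (blk 58, set 2) → MISS  vc=[]
1: 0x1d6 (blk 58, set 2) → L1-HIT  vc=[]
2: 0x1d1 (blk 58, set 2) → L1-HIT  vc=[]
3: 0x1d4 (blk 58, set 2) → L1-HIT  vc=[]
4: 0x1d5 (blk 58, set 2) → L1-HIT  vc=[]
5: 0xbf (blk 23, set 7) → MISS  vc=[]
6: 0x1fe (blk 63, set 7) → MISS  vc=[23]
7: 0x94 (blk 18, set 2) → MISS  vc=[23, 58]
8: 0x1c3 (blk 56, set 0) → MISS  vc=[23, 58]
9: 0xbc (blk 23, set 7) → VC-HIT  vc=[63, 58]
10: 0x1d6 (blk 58, set 2) → VC-HIT  vc=[63, 18]
11: 0x12e (blk 37, set 5) → MISS  vc=[63, 18]
12: 0xbb (blk 23, set 7) → L1-HIT  vc=[63, 18]
13: 0xac (blk 21, set 5) → MISS  vc=[63, 18, 37]
14: 0xbf (blk 23, set 7) → L1-HIT  vc=[63, 18, 37]
15: 0x1d0 (blk 58, set 2) → L1-HIT  vc=[63, 18, 37]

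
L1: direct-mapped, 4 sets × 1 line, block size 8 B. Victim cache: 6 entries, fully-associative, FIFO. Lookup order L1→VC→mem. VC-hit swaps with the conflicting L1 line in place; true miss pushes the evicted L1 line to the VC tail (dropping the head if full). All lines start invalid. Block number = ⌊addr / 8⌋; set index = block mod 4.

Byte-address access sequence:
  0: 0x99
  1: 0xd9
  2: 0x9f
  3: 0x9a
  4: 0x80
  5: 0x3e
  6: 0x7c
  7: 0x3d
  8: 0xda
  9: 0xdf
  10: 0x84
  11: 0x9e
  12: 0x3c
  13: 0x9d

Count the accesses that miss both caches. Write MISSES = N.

#0 0x99→b19/s3 MISS; vc=[]
#1 0xd9→b27/s3 MISS; vc=[19]
#2 0x9f→b19/s3 VC-HIT; vc=[27]
#3 0x9a→b19/s3 L1-HIT; vc=[27]
#4 0x80→b16/s0 MISS; vc=[27]
#5 0x3e→b7/s3 MISS; vc=[27,19]
#6 0x7c→b15/s3 MISS; vc=[27,19,7]
#7 0x3d→b7/s3 VC-HIT; vc=[27,19,15]
#8 0xda→b27/s3 VC-HIT; vc=[7,19,15]
#9 0xdf→b27/s3 L1-HIT; vc=[7,19,15]
#10 0x84→b16/s0 L1-HIT; vc=[7,19,15]
#11 0x9e→b19/s3 VC-HIT; vc=[7,27,15]
#12 0x3c→b7/s3 VC-HIT; vc=[19,27,15]
#13 0x9d→b19/s3 VC-HIT; vc=[7,27,15]

MISSES = 5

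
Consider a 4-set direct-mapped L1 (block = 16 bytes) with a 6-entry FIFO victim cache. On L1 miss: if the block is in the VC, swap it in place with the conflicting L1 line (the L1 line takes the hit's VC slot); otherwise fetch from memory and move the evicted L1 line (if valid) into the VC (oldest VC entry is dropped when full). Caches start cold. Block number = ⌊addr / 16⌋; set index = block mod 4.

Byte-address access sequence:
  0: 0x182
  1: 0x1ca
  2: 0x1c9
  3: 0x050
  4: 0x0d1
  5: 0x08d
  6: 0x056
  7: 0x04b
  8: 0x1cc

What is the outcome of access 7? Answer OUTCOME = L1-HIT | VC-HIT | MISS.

  [0] addr=0x182 blk=24 s=0: MISS | VC []
  [1] addr=0x1ca blk=28 s=0: MISS | VC [24]
  [2] addr=0x1c9 blk=28 s=0: L1-HIT | VC [24]
  [3] addr=0x50 blk=5 s=1: MISS | VC [24]
  [4] addr=0xd1 blk=13 s=1: MISS | VC [24, 5]
  [5] addr=0x8d blk=8 s=0: MISS | VC [24, 5, 28]
  [6] addr=0x56 blk=5 s=1: VC-HIT | VC [24, 13, 28]
  [7] addr=0x4b blk=4 s=0: MISS | VC [24, 13, 28, 8]
  [8] addr=0x1cc blk=28 s=0: VC-HIT | VC [24, 13, 4, 8]

OUTCOME = MISS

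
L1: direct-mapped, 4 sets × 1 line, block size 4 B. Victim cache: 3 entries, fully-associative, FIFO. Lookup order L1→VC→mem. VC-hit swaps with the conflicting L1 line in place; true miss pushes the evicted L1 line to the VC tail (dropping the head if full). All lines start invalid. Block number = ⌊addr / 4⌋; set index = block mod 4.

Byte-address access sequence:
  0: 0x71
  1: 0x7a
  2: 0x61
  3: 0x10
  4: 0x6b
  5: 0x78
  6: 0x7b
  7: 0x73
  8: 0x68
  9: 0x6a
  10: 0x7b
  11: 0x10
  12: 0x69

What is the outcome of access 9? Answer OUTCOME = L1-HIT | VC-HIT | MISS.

OUTCOME = L1-HIT

  [0] addr=0x71 blk=28 s=0: MISS | VC []
  [1] addr=0x7a blk=30 s=2: MISS | VC []
  [2] addr=0x61 blk=24 s=0: MISS | VC [28]
  [3] addr=0x10 blk=4 s=0: MISS | VC [28, 24]
  [4] addr=0x6b blk=26 s=2: MISS | VC [28, 24, 30]
  [5] addr=0x78 blk=30 s=2: VC-HIT | VC [28, 24, 26]
  [6] addr=0x7b blk=30 s=2: L1-HIT | VC [28, 24, 26]
  [7] addr=0x73 blk=28 s=0: VC-HIT | VC [4, 24, 26]
  [8] addr=0x68 blk=26 s=2: VC-HIT | VC [4, 24, 30]
  [9] addr=0x6a blk=26 s=2: L1-HIT | VC [4, 24, 30]
  [10] addr=0x7b blk=30 s=2: VC-HIT | VC [4, 24, 26]
  [11] addr=0x10 blk=4 s=0: VC-HIT | VC [28, 24, 26]
  [12] addr=0x69 blk=26 s=2: VC-HIT | VC [28, 24, 30]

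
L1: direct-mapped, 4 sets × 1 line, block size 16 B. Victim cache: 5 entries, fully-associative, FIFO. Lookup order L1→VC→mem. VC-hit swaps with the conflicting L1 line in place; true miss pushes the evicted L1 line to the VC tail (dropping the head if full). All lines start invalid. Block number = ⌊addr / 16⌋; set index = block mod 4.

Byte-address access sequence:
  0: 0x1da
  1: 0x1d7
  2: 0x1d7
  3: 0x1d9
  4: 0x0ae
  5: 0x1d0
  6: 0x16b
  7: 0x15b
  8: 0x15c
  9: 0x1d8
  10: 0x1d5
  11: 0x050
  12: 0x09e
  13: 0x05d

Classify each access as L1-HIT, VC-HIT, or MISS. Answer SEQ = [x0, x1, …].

SEQ = [MISS, L1-HIT, L1-HIT, L1-HIT, MISS, L1-HIT, MISS, MISS, L1-HIT, VC-HIT, L1-HIT, MISS, MISS, VC-HIT]

0: 0x1da (blk 29, set 1) → MISS  vc=[]
1: 0x1d7 (blk 29, set 1) → L1-HIT  vc=[]
2: 0x1d7 (blk 29, set 1) → L1-HIT  vc=[]
3: 0x1d9 (blk 29, set 1) → L1-HIT  vc=[]
4: 0xae (blk 10, set 2) → MISS  vc=[]
5: 0x1d0 (blk 29, set 1) → L1-HIT  vc=[]
6: 0x16b (blk 22, set 2) → MISS  vc=[10]
7: 0x15b (blk 21, set 1) → MISS  vc=[10, 29]
8: 0x15c (blk 21, set 1) → L1-HIT  vc=[10, 29]
9: 0x1d8 (blk 29, set 1) → VC-HIT  vc=[10, 21]
10: 0x1d5 (blk 29, set 1) → L1-HIT  vc=[10, 21]
11: 0x50 (blk 5, set 1) → MISS  vc=[10, 21, 29]
12: 0x9e (blk 9, set 1) → MISS  vc=[10, 21, 29, 5]
13: 0x5d (blk 5, set 1) → VC-HIT  vc=[10, 21, 29, 9]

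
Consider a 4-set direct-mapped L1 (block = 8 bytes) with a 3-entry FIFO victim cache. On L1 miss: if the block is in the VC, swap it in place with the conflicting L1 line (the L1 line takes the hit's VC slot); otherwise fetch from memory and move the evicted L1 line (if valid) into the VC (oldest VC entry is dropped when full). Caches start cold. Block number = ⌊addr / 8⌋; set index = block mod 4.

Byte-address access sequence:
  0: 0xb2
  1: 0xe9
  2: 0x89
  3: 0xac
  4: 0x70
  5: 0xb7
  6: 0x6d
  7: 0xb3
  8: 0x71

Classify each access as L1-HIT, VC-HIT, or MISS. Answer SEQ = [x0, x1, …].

SEQ = [MISS, MISS, MISS, MISS, MISS, VC-HIT, MISS, L1-HIT, VC-HIT]

#0 0xb2→b22/s2 MISS; vc=[]
#1 0xe9→b29/s1 MISS; vc=[]
#2 0x89→b17/s1 MISS; vc=[29]
#3 0xac→b21/s1 MISS; vc=[29,17]
#4 0x70→b14/s2 MISS; vc=[29,17,22]
#5 0xb7→b22/s2 VC-HIT; vc=[29,17,14]
#6 0x6d→b13/s1 MISS; vc=[17,14,21]
#7 0xb3→b22/s2 L1-HIT; vc=[17,14,21]
#8 0x71→b14/s2 VC-HIT; vc=[17,22,21]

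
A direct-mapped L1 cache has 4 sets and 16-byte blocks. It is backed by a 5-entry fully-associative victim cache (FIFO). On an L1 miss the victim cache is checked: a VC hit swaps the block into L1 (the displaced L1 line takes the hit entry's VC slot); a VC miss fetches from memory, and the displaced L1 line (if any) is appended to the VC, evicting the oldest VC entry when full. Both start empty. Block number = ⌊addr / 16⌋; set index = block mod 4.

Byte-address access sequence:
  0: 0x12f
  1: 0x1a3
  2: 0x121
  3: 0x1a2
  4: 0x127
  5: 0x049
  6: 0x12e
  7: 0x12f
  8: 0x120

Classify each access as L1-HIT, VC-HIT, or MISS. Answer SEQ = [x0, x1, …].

SEQ = [MISS, MISS, VC-HIT, VC-HIT, VC-HIT, MISS, L1-HIT, L1-HIT, L1-HIT]

0: 0x12f (blk 18, set 2) → MISS  vc=[]
1: 0x1a3 (blk 26, set 2) → MISS  vc=[18]
2: 0x121 (blk 18, set 2) → VC-HIT  vc=[26]
3: 0x1a2 (blk 26, set 2) → VC-HIT  vc=[18]
4: 0x127 (blk 18, set 2) → VC-HIT  vc=[26]
5: 0x49 (blk 4, set 0) → MISS  vc=[26]
6: 0x12e (blk 18, set 2) → L1-HIT  vc=[26]
7: 0x12f (blk 18, set 2) → L1-HIT  vc=[26]
8: 0x120 (blk 18, set 2) → L1-HIT  vc=[26]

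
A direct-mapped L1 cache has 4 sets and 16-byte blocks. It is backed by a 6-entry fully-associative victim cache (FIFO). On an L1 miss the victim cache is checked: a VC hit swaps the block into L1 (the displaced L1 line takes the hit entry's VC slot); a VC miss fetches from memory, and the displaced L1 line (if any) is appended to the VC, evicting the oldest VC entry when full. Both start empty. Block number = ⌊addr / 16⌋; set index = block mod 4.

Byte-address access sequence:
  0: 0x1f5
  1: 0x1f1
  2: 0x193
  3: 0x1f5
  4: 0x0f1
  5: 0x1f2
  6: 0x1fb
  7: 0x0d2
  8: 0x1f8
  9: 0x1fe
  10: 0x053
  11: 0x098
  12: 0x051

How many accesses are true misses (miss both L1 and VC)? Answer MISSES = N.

  [0] addr=0x1f5 blk=31 s=3: MISS | VC []
  [1] addr=0x1f1 blk=31 s=3: L1-HIT | VC []
  [2] addr=0x193 blk=25 s=1: MISS | VC []
  [3] addr=0x1f5 blk=31 s=3: L1-HIT | VC []
  [4] addr=0xf1 blk=15 s=3: MISS | VC [31]
  [5] addr=0x1f2 blk=31 s=3: VC-HIT | VC [15]
  [6] addr=0x1fb blk=31 s=3: L1-HIT | VC [15]
  [7] addr=0xd2 blk=13 s=1: MISS | VC [15, 25]
  [8] addr=0x1f8 blk=31 s=3: L1-HIT | VC [15, 25]
  [9] addr=0x1fe blk=31 s=3: L1-HIT | VC [15, 25]
  [10] addr=0x53 blk=5 s=1: MISS | VC [15, 25, 13]
  [11] addr=0x98 blk=9 s=1: MISS | VC [15, 25, 13, 5]
  [12] addr=0x51 blk=5 s=1: VC-HIT | VC [15, 25, 13, 9]

MISSES = 6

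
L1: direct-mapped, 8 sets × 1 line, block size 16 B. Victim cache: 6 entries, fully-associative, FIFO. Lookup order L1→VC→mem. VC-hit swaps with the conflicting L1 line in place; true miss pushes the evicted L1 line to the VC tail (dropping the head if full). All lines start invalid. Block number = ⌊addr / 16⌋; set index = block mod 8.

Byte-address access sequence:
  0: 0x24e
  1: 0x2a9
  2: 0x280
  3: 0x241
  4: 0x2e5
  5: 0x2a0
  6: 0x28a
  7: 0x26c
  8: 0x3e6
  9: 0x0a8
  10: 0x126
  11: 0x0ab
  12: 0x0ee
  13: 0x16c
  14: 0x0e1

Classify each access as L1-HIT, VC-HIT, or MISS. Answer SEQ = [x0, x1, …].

0: 0x24e (blk 36, set 4) → MISS  vc=[]
1: 0x2a9 (blk 42, set 2) → MISS  vc=[]
2: 0x280 (blk 40, set 0) → MISS  vc=[]
3: 0x241 (blk 36, set 4) → L1-HIT  vc=[]
4: 0x2e5 (blk 46, set 6) → MISS  vc=[]
5: 0x2a0 (blk 42, set 2) → L1-HIT  vc=[]
6: 0x28a (blk 40, set 0) → L1-HIT  vc=[]
7: 0x26c (blk 38, set 6) → MISS  vc=[46]
8: 0x3e6 (blk 62, set 6) → MISS  vc=[46, 38]
9: 0xa8 (blk 10, set 2) → MISS  vc=[46, 38, 42]
10: 0x126 (blk 18, set 2) → MISS  vc=[46, 38, 42, 10]
11: 0xab (blk 10, set 2) → VC-HIT  vc=[46, 38, 42, 18]
12: 0xee (blk 14, set 6) → MISS  vc=[46, 38, 42, 18, 62]
13: 0x16c (blk 22, set 6) → MISS  vc=[46, 38, 42, 18, 62, 14]
14: 0xe1 (blk 14, set 6) → VC-HIT  vc=[46, 38, 42, 18, 62, 22]

SEQ = [MISS, MISS, MISS, L1-HIT, MISS, L1-HIT, L1-HIT, MISS, MISS, MISS, MISS, VC-HIT, MISS, MISS, VC-HIT]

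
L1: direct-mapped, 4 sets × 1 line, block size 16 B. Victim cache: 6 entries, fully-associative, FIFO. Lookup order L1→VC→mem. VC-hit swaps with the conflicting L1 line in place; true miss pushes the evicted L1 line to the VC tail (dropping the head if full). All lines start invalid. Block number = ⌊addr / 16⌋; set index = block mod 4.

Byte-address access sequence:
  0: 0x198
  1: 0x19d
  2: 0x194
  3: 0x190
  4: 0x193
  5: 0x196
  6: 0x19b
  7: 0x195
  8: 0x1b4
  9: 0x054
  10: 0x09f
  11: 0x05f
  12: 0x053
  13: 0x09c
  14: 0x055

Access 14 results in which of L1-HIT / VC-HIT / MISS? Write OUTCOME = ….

#0 0x198→b25/s1 MISS; vc=[]
#1 0x19d→b25/s1 L1-HIT; vc=[]
#2 0x194→b25/s1 L1-HIT; vc=[]
#3 0x190→b25/s1 L1-HIT; vc=[]
#4 0x193→b25/s1 L1-HIT; vc=[]
#5 0x196→b25/s1 L1-HIT; vc=[]
#6 0x19b→b25/s1 L1-HIT; vc=[]
#7 0x195→b25/s1 L1-HIT; vc=[]
#8 0x1b4→b27/s3 MISS; vc=[]
#9 0x54→b5/s1 MISS; vc=[25]
#10 0x9f→b9/s1 MISS; vc=[25,5]
#11 0x5f→b5/s1 VC-HIT; vc=[25,9]
#12 0x53→b5/s1 L1-HIT; vc=[25,9]
#13 0x9c→b9/s1 VC-HIT; vc=[25,5]
#14 0x55→b5/s1 VC-HIT; vc=[25,9]

OUTCOME = VC-HIT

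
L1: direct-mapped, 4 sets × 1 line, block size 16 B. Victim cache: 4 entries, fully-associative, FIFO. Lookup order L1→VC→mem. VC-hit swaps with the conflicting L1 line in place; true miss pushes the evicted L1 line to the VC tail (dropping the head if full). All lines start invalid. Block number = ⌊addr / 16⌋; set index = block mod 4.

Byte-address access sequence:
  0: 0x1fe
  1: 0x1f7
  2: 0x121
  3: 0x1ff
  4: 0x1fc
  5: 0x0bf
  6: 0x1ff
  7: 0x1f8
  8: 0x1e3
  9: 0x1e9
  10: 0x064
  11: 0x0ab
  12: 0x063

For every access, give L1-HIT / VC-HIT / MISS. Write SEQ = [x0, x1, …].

  [0] addr=0x1fe blk=31 s=3: MISS | VC []
  [1] addr=0x1f7 blk=31 s=3: L1-HIT | VC []
  [2] addr=0x121 blk=18 s=2: MISS | VC []
  [3] addr=0x1ff blk=31 s=3: L1-HIT | VC []
  [4] addr=0x1fc blk=31 s=3: L1-HIT | VC []
  [5] addr=0xbf blk=11 s=3: MISS | VC [31]
  [6] addr=0x1ff blk=31 s=3: VC-HIT | VC [11]
  [7] addr=0x1f8 blk=31 s=3: L1-HIT | VC [11]
  [8] addr=0x1e3 blk=30 s=2: MISS | VC [11, 18]
  [9] addr=0x1e9 blk=30 s=2: L1-HIT | VC [11, 18]
  [10] addr=0x64 blk=6 s=2: MISS | VC [11, 18, 30]
  [11] addr=0xab blk=10 s=2: MISS | VC [11, 18, 30, 6]
  [12] addr=0x63 blk=6 s=2: VC-HIT | VC [11, 18, 30, 10]

SEQ = [MISS, L1-HIT, MISS, L1-HIT, L1-HIT, MISS, VC-HIT, L1-HIT, MISS, L1-HIT, MISS, MISS, VC-HIT]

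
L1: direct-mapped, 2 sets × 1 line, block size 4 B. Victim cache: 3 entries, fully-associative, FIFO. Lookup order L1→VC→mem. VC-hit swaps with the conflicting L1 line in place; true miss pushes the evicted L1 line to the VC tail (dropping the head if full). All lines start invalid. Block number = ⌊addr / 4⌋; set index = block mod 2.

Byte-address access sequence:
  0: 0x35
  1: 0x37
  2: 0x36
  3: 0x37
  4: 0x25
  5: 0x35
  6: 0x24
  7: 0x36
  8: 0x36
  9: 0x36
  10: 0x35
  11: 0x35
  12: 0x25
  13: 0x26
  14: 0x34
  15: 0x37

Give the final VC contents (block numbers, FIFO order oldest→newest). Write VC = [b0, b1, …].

  [0] addr=0x35 blk=13 s=1: MISS | VC []
  [1] addr=0x37 blk=13 s=1: L1-HIT | VC []
  [2] addr=0x36 blk=13 s=1: L1-HIT | VC []
  [3] addr=0x37 blk=13 s=1: L1-HIT | VC []
  [4] addr=0x25 blk=9 s=1: MISS | VC [13]
  [5] addr=0x35 blk=13 s=1: VC-HIT | VC [9]
  [6] addr=0x24 blk=9 s=1: VC-HIT | VC [13]
  [7] addr=0x36 blk=13 s=1: VC-HIT | VC [9]
  [8] addr=0x36 blk=13 s=1: L1-HIT | VC [9]
  [9] addr=0x36 blk=13 s=1: L1-HIT | VC [9]
  [10] addr=0x35 blk=13 s=1: L1-HIT | VC [9]
  [11] addr=0x35 blk=13 s=1: L1-HIT | VC [9]
  [12] addr=0x25 blk=9 s=1: VC-HIT | VC [13]
  [13] addr=0x26 blk=9 s=1: L1-HIT | VC [13]
  [14] addr=0x34 blk=13 s=1: VC-HIT | VC [9]
  [15] addr=0x37 blk=13 s=1: L1-HIT | VC [9]

VC = [9]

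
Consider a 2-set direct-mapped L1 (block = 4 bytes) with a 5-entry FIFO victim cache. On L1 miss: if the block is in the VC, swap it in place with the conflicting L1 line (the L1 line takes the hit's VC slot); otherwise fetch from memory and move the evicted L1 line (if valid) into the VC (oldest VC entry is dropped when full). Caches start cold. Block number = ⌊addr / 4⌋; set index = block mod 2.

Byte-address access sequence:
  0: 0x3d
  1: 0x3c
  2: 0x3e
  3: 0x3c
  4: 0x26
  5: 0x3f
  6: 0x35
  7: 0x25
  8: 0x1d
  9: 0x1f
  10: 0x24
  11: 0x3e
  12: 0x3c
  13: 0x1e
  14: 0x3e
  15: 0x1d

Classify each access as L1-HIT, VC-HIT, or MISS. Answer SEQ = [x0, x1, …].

SEQ = [MISS, L1-HIT, L1-HIT, L1-HIT, MISS, VC-HIT, MISS, VC-HIT, MISS, L1-HIT, VC-HIT, VC-HIT, L1-HIT, VC-HIT, VC-HIT, VC-HIT]

0: 0x3d (blk 15, set 1) → MISS  vc=[]
1: 0x3c (blk 15, set 1) → L1-HIT  vc=[]
2: 0x3e (blk 15, set 1) → L1-HIT  vc=[]
3: 0x3c (blk 15, set 1) → L1-HIT  vc=[]
4: 0x26 (blk 9, set 1) → MISS  vc=[15]
5: 0x3f (blk 15, set 1) → VC-HIT  vc=[9]
6: 0x35 (blk 13, set 1) → MISS  vc=[9, 15]
7: 0x25 (blk 9, set 1) → VC-HIT  vc=[13, 15]
8: 0x1d (blk 7, set 1) → MISS  vc=[13, 15, 9]
9: 0x1f (blk 7, set 1) → L1-HIT  vc=[13, 15, 9]
10: 0x24 (blk 9, set 1) → VC-HIT  vc=[13, 15, 7]
11: 0x3e (blk 15, set 1) → VC-HIT  vc=[13, 9, 7]
12: 0x3c (blk 15, set 1) → L1-HIT  vc=[13, 9, 7]
13: 0x1e (blk 7, set 1) → VC-HIT  vc=[13, 9, 15]
14: 0x3e (blk 15, set 1) → VC-HIT  vc=[13, 9, 7]
15: 0x1d (blk 7, set 1) → VC-HIT  vc=[13, 9, 15]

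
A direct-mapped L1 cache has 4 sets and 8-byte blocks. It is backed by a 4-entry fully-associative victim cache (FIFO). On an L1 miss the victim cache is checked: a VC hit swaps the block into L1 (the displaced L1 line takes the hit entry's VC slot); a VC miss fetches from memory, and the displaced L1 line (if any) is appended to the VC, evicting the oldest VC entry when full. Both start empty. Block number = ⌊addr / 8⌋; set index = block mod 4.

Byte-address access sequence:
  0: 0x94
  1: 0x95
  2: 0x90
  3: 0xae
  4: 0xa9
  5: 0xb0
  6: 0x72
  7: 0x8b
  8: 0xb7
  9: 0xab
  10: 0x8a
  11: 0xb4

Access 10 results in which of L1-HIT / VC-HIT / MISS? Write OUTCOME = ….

OUTCOME = VC-HIT

  [0] addr=0x94 blk=18 s=2: MISS | VC []
  [1] addr=0x95 blk=18 s=2: L1-HIT | VC []
  [2] addr=0x90 blk=18 s=2: L1-HIT | VC []
  [3] addr=0xae blk=21 s=1: MISS | VC []
  [4] addr=0xa9 blk=21 s=1: L1-HIT | VC []
  [5] addr=0xb0 blk=22 s=2: MISS | VC [18]
  [6] addr=0x72 blk=14 s=2: MISS | VC [18, 22]
  [7] addr=0x8b blk=17 s=1: MISS | VC [18, 22, 21]
  [8] addr=0xb7 blk=22 s=2: VC-HIT | VC [18, 14, 21]
  [9] addr=0xab blk=21 s=1: VC-HIT | VC [18, 14, 17]
  [10] addr=0x8a blk=17 s=1: VC-HIT | VC [18, 14, 21]
  [11] addr=0xb4 blk=22 s=2: L1-HIT | VC [18, 14, 21]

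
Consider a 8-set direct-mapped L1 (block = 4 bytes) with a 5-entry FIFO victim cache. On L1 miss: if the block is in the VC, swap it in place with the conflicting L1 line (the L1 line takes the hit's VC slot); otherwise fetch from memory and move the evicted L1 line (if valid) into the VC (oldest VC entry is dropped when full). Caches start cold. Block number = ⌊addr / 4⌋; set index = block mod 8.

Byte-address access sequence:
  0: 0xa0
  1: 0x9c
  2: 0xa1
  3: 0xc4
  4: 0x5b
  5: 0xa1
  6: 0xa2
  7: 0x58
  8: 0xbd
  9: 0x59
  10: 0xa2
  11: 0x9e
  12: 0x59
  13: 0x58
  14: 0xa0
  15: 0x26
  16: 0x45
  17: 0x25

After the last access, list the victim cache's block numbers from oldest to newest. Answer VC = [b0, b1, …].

  [0] addr=0xa0 blk=40 s=0: MISS | VC []
  [1] addr=0x9c blk=39 s=7: MISS | VC []
  [2] addr=0xa1 blk=40 s=0: L1-HIT | VC []
  [3] addr=0xc4 blk=49 s=1: MISS | VC []
  [4] addr=0x5b blk=22 s=6: MISS | VC []
  [5] addr=0xa1 blk=40 s=0: L1-HIT | VC []
  [6] addr=0xa2 blk=40 s=0: L1-HIT | VC []
  [7] addr=0x58 blk=22 s=6: L1-HIT | VC []
  [8] addr=0xbd blk=47 s=7: MISS | VC [39]
  [9] addr=0x59 blk=22 s=6: L1-HIT | VC [39]
  [10] addr=0xa2 blk=40 s=0: L1-HIT | VC [39]
  [11] addr=0x9e blk=39 s=7: VC-HIT | VC [47]
  [12] addr=0x59 blk=22 s=6: L1-HIT | VC [47]
  [13] addr=0x58 blk=22 s=6: L1-HIT | VC [47]
  [14] addr=0xa0 blk=40 s=0: L1-HIT | VC [47]
  [15] addr=0x26 blk=9 s=1: MISS | VC [47, 49]
  [16] addr=0x45 blk=17 s=1: MISS | VC [47, 49, 9]
  [17] addr=0x25 blk=9 s=1: VC-HIT | VC [47, 49, 17]

VC = [47, 49, 17]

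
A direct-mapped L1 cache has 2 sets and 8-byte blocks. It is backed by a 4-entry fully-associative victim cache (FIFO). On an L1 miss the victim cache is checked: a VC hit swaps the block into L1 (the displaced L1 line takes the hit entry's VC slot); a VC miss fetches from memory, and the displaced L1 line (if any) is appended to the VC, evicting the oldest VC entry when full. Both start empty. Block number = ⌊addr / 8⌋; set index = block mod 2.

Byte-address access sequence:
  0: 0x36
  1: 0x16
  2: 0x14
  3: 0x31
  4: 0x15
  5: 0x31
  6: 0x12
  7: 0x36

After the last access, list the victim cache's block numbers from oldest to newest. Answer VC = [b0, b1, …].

#0 0x36→b6/s0 MISS; vc=[]
#1 0x16→b2/s0 MISS; vc=[6]
#2 0x14→b2/s0 L1-HIT; vc=[6]
#3 0x31→b6/s0 VC-HIT; vc=[2]
#4 0x15→b2/s0 VC-HIT; vc=[6]
#5 0x31→b6/s0 VC-HIT; vc=[2]
#6 0x12→b2/s0 VC-HIT; vc=[6]
#7 0x36→b6/s0 VC-HIT; vc=[2]

VC = [2]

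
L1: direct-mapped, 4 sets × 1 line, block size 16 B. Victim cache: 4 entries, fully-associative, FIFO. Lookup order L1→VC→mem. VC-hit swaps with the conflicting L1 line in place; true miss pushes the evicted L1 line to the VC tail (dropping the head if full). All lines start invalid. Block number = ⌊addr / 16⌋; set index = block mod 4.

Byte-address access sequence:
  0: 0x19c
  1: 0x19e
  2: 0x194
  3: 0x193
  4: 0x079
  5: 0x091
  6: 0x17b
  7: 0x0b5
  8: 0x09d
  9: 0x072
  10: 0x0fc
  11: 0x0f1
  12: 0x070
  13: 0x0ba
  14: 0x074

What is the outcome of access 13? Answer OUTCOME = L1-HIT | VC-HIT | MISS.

0: 0x19c (blk 25, set 1) → MISS  vc=[]
1: 0x19e (blk 25, set 1) → L1-HIT  vc=[]
2: 0x194 (blk 25, set 1) → L1-HIT  vc=[]
3: 0x193 (blk 25, set 1) → L1-HIT  vc=[]
4: 0x79 (blk 7, set 3) → MISS  vc=[]
5: 0x91 (blk 9, set 1) → MISS  vc=[25]
6: 0x17b (blk 23, set 3) → MISS  vc=[25, 7]
7: 0xb5 (blk 11, set 3) → MISS  vc=[25, 7, 23]
8: 0x9d (blk 9, set 1) → L1-HIT  vc=[25, 7, 23]
9: 0x72 (blk 7, set 3) → VC-HIT  vc=[25, 11, 23]
10: 0xfc (blk 15, set 3) → MISS  vc=[25, 11, 23, 7]
11: 0xf1 (blk 15, set 3) → L1-HIT  vc=[25, 11, 23, 7]
12: 0x70 (blk 7, set 3) → VC-HIT  vc=[25, 11, 23, 15]
13: 0xba (blk 11, set 3) → VC-HIT  vc=[25, 7, 23, 15]
14: 0x74 (blk 7, set 3) → VC-HIT  vc=[25, 11, 23, 15]

OUTCOME = VC-HIT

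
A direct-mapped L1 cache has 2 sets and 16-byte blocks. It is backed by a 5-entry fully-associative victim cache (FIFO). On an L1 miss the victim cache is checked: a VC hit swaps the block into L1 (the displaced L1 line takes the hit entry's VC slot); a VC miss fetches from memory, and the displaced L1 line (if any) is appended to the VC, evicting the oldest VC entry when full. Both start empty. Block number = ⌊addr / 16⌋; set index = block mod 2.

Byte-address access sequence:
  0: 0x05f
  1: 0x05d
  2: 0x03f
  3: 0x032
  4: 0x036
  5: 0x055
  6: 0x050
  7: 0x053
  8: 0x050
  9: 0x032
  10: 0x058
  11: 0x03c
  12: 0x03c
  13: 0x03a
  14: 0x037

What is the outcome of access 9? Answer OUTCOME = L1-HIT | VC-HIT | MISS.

#0 0x5f→b5/s1 MISS; vc=[]
#1 0x5d→b5/s1 L1-HIT; vc=[]
#2 0x3f→b3/s1 MISS; vc=[5]
#3 0x32→b3/s1 L1-HIT; vc=[5]
#4 0x36→b3/s1 L1-HIT; vc=[5]
#5 0x55→b5/s1 VC-HIT; vc=[3]
#6 0x50→b5/s1 L1-HIT; vc=[3]
#7 0x53→b5/s1 L1-HIT; vc=[3]
#8 0x50→b5/s1 L1-HIT; vc=[3]
#9 0x32→b3/s1 VC-HIT; vc=[5]
#10 0x58→b5/s1 VC-HIT; vc=[3]
#11 0x3c→b3/s1 VC-HIT; vc=[5]
#12 0x3c→b3/s1 L1-HIT; vc=[5]
#13 0x3a→b3/s1 L1-HIT; vc=[5]
#14 0x37→b3/s1 L1-HIT; vc=[5]

OUTCOME = VC-HIT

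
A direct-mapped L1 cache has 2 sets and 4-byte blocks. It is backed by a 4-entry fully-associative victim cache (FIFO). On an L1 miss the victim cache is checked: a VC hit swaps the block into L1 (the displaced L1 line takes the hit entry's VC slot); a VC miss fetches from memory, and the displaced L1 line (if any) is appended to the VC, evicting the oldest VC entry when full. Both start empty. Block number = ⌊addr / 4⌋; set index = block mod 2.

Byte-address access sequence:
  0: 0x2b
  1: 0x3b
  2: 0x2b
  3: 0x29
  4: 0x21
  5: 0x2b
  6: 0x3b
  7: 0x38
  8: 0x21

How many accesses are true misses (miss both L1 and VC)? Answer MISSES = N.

MISSES = 3

0: 0x2b (blk 10, set 0) → MISS  vc=[]
1: 0x3b (blk 14, set 0) → MISS  vc=[10]
2: 0x2b (blk 10, set 0) → VC-HIT  vc=[14]
3: 0x29 (blk 10, set 0) → L1-HIT  vc=[14]
4: 0x21 (blk 8, set 0) → MISS  vc=[14, 10]
5: 0x2b (blk 10, set 0) → VC-HIT  vc=[14, 8]
6: 0x3b (blk 14, set 0) → VC-HIT  vc=[10, 8]
7: 0x38 (blk 14, set 0) → L1-HIT  vc=[10, 8]
8: 0x21 (blk 8, set 0) → VC-HIT  vc=[10, 14]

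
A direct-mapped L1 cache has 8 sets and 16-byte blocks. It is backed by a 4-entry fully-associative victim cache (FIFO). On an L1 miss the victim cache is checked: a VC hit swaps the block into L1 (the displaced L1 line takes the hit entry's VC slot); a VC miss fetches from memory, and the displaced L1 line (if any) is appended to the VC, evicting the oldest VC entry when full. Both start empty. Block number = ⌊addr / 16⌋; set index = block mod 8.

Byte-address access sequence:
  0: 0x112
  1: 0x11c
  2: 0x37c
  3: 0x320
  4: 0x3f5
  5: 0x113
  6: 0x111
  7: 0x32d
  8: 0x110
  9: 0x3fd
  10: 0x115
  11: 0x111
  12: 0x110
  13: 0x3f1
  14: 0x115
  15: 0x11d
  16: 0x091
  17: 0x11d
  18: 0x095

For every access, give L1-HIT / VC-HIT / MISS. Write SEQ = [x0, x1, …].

  [0] addr=0x112 blk=17 s=1: MISS | VC []
  [1] addr=0x11c blk=17 s=1: L1-HIT | VC []
  [2] addr=0x37c blk=55 s=7: MISS | VC []
  [3] addr=0x320 blk=50 s=2: MISS | VC []
  [4] addr=0x3f5 blk=63 s=7: MISS | VC [55]
  [5] addr=0x113 blk=17 s=1: L1-HIT | VC [55]
  [6] addr=0x111 blk=17 s=1: L1-HIT | VC [55]
  [7] addr=0x32d blk=50 s=2: L1-HIT | VC [55]
  [8] addr=0x110 blk=17 s=1: L1-HIT | VC [55]
  [9] addr=0x3fd blk=63 s=7: L1-HIT | VC [55]
  [10] addr=0x115 blk=17 s=1: L1-HIT | VC [55]
  [11] addr=0x111 blk=17 s=1: L1-HIT | VC [55]
  [12] addr=0x110 blk=17 s=1: L1-HIT | VC [55]
  [13] addr=0x3f1 blk=63 s=7: L1-HIT | VC [55]
  [14] addr=0x115 blk=17 s=1: L1-HIT | VC [55]
  [15] addr=0x11d blk=17 s=1: L1-HIT | VC [55]
  [16] addr=0x91 blk=9 s=1: MISS | VC [55, 17]
  [17] addr=0x11d blk=17 s=1: VC-HIT | VC [55, 9]
  [18] addr=0x95 blk=9 s=1: VC-HIT | VC [55, 17]

SEQ = [MISS, L1-HIT, MISS, MISS, MISS, L1-HIT, L1-HIT, L1-HIT, L1-HIT, L1-HIT, L1-HIT, L1-HIT, L1-HIT, L1-HIT, L1-HIT, L1-HIT, MISS, VC-HIT, VC-HIT]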